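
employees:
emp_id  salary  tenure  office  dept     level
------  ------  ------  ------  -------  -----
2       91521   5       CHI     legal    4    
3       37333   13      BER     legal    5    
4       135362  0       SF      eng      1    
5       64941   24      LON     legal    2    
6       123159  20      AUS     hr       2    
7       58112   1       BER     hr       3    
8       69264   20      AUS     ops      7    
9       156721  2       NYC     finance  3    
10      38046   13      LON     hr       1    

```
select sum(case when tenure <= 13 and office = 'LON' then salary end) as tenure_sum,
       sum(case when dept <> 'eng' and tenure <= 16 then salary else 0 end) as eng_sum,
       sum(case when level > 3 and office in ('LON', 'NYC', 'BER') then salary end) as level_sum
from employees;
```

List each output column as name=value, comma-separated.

tenure_sum=38046, eng_sum=381733, level_sum=37333

[tenure_sum: tenure <= 13 and office = 'LON']
emp_id=2: ✗
emp_id=3: ✗
emp_id=4: ✗
emp_id=5: ✗
emp_id=6: ✗
emp_id=7: ✗
emp_id=8: ✗
emp_id=9: ✗
emp_id=10: ✓ → 38046
tenure_sum = 38046
—
[eng_sum: dept <> 'eng' and tenure <= 16]
emp_id=2: ✓ → 91521
emp_id=3: ✓ → 37333
emp_id=4: ✗
emp_id=5: ✗
emp_id=6: ✗
emp_id=7: ✓ → 58112
emp_id=8: ✗
emp_id=9: ✓ → 156721
emp_id=10: ✓ → 38046
eng_sum = 91521 + 37333 + 58112 + 156721 + 38046 = 381733
—
[level_sum: level > 3 and office in ('LON', 'NYC', 'BER')]
emp_id=2: ✗
emp_id=3: ✓ → 37333
emp_id=4: ✗
emp_id=5: ✗
emp_id=6: ✗
emp_id=7: ✗
emp_id=8: ✗
emp_id=9: ✗
emp_id=10: ✗
level_sum = 37333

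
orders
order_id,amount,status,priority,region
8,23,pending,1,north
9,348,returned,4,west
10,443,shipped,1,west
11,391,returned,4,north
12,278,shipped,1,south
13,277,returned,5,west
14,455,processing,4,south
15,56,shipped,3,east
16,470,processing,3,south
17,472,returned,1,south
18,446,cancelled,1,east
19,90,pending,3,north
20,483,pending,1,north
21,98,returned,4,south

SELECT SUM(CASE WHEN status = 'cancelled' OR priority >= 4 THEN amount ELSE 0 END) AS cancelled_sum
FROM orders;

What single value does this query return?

order_id=8: ✗
order_id=9: ✓ → 348
order_id=10: ✗
order_id=11: ✓ → 391
order_id=12: ✗
order_id=13: ✓ → 277
order_id=14: ✓ → 455
order_id=15: ✗
order_id=16: ✗
order_id=17: ✗
order_id=18: ✓ → 446
order_id=19: ✗
order_id=20: ✗
order_id=21: ✓ → 98
cancelled_sum = 348 + 391 + 277 + 455 + 446 + 98 = 2015

2015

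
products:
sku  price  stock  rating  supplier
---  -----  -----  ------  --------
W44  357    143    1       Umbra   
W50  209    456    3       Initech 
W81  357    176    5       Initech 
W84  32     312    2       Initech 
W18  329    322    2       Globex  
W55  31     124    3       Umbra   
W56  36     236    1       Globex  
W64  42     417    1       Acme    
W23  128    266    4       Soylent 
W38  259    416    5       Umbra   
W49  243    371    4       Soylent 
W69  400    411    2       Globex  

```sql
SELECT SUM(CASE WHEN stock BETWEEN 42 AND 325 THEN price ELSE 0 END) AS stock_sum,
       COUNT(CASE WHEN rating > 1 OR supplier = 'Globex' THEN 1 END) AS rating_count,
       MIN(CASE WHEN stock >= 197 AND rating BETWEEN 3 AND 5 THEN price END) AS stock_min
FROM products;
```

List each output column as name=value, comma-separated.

[stock_sum: stock BETWEEN 42 AND 325]
sku=W44: ✓ → 357
sku=W50: ✗
sku=W81: ✓ → 357
sku=W84: ✓ → 32
sku=W18: ✓ → 329
sku=W55: ✓ → 31
sku=W56: ✓ → 36
sku=W64: ✗
sku=W23: ✓ → 128
sku=W38: ✗
sku=W49: ✗
sku=W69: ✗
stock_sum = 357 + 357 + 32 + 329 + 31 + 36 + 128 = 1270
—
[rating_count: rating > 1 OR supplier = 'Globex']
sku=W44: ✗
sku=W50: ✓ → 1
sku=W81: ✓ → 1
sku=W84: ✓ → 1
sku=W18: ✓ → 1
sku=W55: ✓ → 1
sku=W56: ✓ → 1
sku=W64: ✗
sku=W23: ✓ → 1
sku=W38: ✓ → 1
sku=W49: ✓ → 1
sku=W69: ✓ → 1
rating_count = COUNT(1, 1, 1, 1, 1, 1, 1, 1, 1, 1) = 10
—
[stock_min: stock >= 197 AND rating BETWEEN 3 AND 5]
sku=W44: ✗
sku=W50: ✓ → 209
sku=W81: ✗
sku=W84: ✗
sku=W18: ✗
sku=W55: ✗
sku=W56: ✗
sku=W64: ✗
sku=W23: ✓ → 128
sku=W38: ✓ → 259
sku=W49: ✓ → 243
sku=W69: ✗
stock_min = MIN(209, 128, 259, 243) = 128

stock_sum=1270, rating_count=10, stock_min=128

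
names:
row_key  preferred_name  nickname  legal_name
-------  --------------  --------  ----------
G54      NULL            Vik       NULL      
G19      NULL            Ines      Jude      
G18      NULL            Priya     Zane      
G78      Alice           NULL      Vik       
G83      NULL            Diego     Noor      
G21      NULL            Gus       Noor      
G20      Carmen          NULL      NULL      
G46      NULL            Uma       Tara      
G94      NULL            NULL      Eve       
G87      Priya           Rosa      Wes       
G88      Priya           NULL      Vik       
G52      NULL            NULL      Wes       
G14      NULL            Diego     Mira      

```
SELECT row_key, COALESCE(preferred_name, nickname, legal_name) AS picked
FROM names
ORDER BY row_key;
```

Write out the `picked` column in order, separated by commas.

row_key=G14: preferred_name=NULL, nickname=Diego → Diego
row_key=G18: preferred_name=NULL, nickname=Priya → Priya
row_key=G19: preferred_name=NULL, nickname=Ines → Ines
row_key=G20: preferred_name=Carmen → Carmen
row_key=G21: preferred_name=NULL, nickname=Gus → Gus
row_key=G46: preferred_name=NULL, nickname=Uma → Uma
row_key=G52: preferred_name=NULL, nickname=NULL, legal_name=Wes → Wes
row_key=G54: preferred_name=NULL, nickname=Vik → Vik
row_key=G78: preferred_name=Alice → Alice
row_key=G83: preferred_name=NULL, nickname=Diego → Diego
row_key=G87: preferred_name=Priya → Priya
row_key=G88: preferred_name=Priya → Priya
row_key=G94: preferred_name=NULL, nickname=NULL, legal_name=Eve → Eve

Diego, Priya, Ines, Carmen, Gus, Uma, Wes, Vik, Alice, Diego, Priya, Priya, Eve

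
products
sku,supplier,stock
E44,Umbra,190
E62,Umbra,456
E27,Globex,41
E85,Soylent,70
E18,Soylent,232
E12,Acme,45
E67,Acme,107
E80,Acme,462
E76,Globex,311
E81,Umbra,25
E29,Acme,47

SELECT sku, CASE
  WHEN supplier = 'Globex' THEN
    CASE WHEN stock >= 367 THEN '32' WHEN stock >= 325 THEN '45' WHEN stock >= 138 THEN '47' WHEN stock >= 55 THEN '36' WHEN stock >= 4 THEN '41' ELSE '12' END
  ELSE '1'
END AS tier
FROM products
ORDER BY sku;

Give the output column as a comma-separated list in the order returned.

sku=E12: supplier='Acme' → outer ELSE → 1
sku=E18: supplier='Soylent' → outer ELSE → 1
sku=E27: supplier='Globex' → inner[stock >= 4] → 41
sku=E29: supplier='Acme' → outer ELSE → 1
sku=E44: supplier='Umbra' → outer ELSE → 1
sku=E62: supplier='Umbra' → outer ELSE → 1
sku=E67: supplier='Acme' → outer ELSE → 1
sku=E76: supplier='Globex' → inner[stock >= 138] → 47
sku=E80: supplier='Acme' → outer ELSE → 1
sku=E81: supplier='Umbra' → outer ELSE → 1
sku=E85: supplier='Soylent' → outer ELSE → 1

1, 1, 41, 1, 1, 1, 1, 47, 1, 1, 1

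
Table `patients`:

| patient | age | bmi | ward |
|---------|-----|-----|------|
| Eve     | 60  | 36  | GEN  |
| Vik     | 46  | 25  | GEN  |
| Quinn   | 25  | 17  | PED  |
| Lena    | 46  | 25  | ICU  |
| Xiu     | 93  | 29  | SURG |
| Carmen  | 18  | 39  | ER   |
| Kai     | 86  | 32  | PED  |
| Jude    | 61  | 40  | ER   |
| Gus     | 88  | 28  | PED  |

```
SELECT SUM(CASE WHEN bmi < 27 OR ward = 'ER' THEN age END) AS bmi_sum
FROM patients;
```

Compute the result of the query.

patient=Eve: ✗
patient=Vik: ✓ → 46
patient=Quinn: ✓ → 25
patient=Lena: ✓ → 46
patient=Xiu: ✗
patient=Carmen: ✓ → 18
patient=Kai: ✗
patient=Jude: ✓ → 61
patient=Gus: ✗
bmi_sum = 46 + 25 + 46 + 18 + 61 = 196

196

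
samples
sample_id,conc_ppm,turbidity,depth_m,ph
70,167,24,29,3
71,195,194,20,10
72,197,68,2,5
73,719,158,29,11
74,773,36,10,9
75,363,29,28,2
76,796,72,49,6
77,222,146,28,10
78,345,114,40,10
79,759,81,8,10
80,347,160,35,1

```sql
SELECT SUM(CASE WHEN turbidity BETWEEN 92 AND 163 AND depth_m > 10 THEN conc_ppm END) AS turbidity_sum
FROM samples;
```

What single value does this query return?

1633

sample_id=70: ✗
sample_id=71: ✗
sample_id=72: ✗
sample_id=73: ✓ → 719
sample_id=74: ✗
sample_id=75: ✗
sample_id=76: ✗
sample_id=77: ✓ → 222
sample_id=78: ✓ → 345
sample_id=79: ✗
sample_id=80: ✓ → 347
turbidity_sum = 719 + 222 + 345 + 347 = 1633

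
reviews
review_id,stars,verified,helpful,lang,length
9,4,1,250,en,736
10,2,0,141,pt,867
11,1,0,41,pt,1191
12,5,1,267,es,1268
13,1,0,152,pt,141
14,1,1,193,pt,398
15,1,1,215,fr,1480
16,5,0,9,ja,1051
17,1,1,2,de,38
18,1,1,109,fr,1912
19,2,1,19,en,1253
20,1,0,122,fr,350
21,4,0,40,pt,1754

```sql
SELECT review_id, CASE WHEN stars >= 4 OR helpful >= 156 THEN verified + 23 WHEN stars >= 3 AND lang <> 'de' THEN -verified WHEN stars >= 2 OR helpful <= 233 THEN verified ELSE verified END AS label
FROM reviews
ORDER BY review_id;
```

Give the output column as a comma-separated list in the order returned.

24, 0, 0, 24, 0, 24, 24, 23, 1, 1, 1, 0, 23

review_id=9: stars >= 4 OR helpful >= 156 → 24
review_id=10: stars >= 2 OR helpful <= 233 → 0
review_id=11: stars >= 2 OR helpful <= 233 → 0
review_id=12: stars >= 4 OR helpful >= 156 → 24
review_id=13: stars >= 2 OR helpful <= 233 → 0
review_id=14: stars >= 4 OR helpful >= 156 → 24
review_id=15: stars >= 4 OR helpful >= 156 → 24
review_id=16: stars >= 4 OR helpful >= 156 → 23
review_id=17: stars >= 2 OR helpful <= 233 → 1
review_id=18: stars >= 2 OR helpful <= 233 → 1
review_id=19: stars >= 2 OR helpful <= 233 → 1
review_id=20: stars >= 2 OR helpful <= 233 → 0
review_id=21: stars >= 4 OR helpful >= 156 → 23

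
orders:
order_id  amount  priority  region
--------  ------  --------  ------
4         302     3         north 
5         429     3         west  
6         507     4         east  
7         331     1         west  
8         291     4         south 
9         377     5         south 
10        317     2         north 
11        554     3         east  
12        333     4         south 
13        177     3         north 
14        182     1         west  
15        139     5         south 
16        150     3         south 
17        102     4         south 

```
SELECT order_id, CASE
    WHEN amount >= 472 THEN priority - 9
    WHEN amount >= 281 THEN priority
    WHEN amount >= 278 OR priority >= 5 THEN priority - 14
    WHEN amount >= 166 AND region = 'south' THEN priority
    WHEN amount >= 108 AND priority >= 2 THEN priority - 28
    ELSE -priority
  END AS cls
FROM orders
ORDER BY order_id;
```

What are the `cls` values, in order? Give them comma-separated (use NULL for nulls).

order_id=4: amount >= 281 → 3
order_id=5: amount >= 281 → 3
order_id=6: amount >= 472 → -5
order_id=7: amount >= 281 → 1
order_id=8: amount >= 281 → 4
order_id=9: amount >= 281 → 5
order_id=10: amount >= 281 → 2
order_id=11: amount >= 472 → -6
order_id=12: amount >= 281 → 4
order_id=13: amount >= 108 AND priority >= 2 → -25
order_id=14: ELSE → -1
order_id=15: amount >= 278 OR priority >= 5 → -9
order_id=16: amount >= 108 AND priority >= 2 → -25
order_id=17: ELSE → -4

3, 3, -5, 1, 4, 5, 2, -6, 4, -25, -1, -9, -25, -4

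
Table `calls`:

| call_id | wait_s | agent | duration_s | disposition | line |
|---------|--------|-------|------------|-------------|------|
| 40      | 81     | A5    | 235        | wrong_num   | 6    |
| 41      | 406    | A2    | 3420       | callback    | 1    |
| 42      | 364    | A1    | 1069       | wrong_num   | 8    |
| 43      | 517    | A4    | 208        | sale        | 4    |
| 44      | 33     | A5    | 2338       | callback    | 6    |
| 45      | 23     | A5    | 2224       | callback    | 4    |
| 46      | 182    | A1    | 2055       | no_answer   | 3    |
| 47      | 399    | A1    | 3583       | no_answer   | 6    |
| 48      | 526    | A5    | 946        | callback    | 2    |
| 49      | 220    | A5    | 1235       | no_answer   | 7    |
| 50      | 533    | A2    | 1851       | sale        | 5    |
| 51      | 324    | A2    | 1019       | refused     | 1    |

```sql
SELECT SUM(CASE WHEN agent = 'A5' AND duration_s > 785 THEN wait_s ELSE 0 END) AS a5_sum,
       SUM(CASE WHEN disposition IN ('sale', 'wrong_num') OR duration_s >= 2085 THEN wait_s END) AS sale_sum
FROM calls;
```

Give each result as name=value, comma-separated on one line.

a5_sum=802, sale_sum=2356

[a5_sum: agent = 'A5' AND duration_s > 785]
call_id=40: ✗
call_id=41: ✗
call_id=42: ✗
call_id=43: ✗
call_id=44: ✓ → 33
call_id=45: ✓ → 23
call_id=46: ✗
call_id=47: ✗
call_id=48: ✓ → 526
call_id=49: ✓ → 220
call_id=50: ✗
call_id=51: ✗
a5_sum = 33 + 23 + 526 + 220 = 802
—
[sale_sum: disposition IN ('sale', 'wrong_num') OR duration_s >= 2085]
call_id=40: ✓ → 81
call_id=41: ✓ → 406
call_id=42: ✓ → 364
call_id=43: ✓ → 517
call_id=44: ✓ → 33
call_id=45: ✓ → 23
call_id=46: ✗
call_id=47: ✓ → 399
call_id=48: ✗
call_id=49: ✗
call_id=50: ✓ → 533
call_id=51: ✗
sale_sum = 81 + 406 + 364 + 517 + 33 + 23 + 399 + 533 = 2356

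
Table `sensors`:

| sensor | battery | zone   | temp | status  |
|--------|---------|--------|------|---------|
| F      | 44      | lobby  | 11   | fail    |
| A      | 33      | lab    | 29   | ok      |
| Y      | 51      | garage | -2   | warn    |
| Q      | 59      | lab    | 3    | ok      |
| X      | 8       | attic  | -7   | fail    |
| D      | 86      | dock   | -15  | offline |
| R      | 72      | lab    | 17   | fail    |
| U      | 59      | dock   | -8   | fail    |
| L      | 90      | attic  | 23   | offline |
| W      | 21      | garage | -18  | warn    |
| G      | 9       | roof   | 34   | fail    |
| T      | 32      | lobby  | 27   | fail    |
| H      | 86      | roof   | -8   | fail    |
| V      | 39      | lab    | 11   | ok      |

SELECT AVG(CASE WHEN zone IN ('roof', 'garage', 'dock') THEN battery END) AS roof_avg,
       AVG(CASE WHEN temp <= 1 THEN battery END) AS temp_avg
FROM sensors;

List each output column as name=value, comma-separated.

roof_avg=52, temp_avg=51.8333333333

[roof_avg: zone IN ('roof', 'garage', 'dock')]
sensor=F: ✗
sensor=A: ✗
sensor=Y: ✓ → 51
sensor=Q: ✗
sensor=X: ✗
sensor=D: ✓ → 86
sensor=R: ✗
sensor=U: ✓ → 59
sensor=L: ✗
sensor=W: ✓ → 21
sensor=G: ✓ → 9
sensor=T: ✗
sensor=H: ✓ → 86
sensor=V: ✗
roof_avg = (51 + 86 + 59 + 21 + 9 + 86) / 6 = 52
—
[temp_avg: temp <= 1]
sensor=F: ✗
sensor=A: ✗
sensor=Y: ✓ → 51
sensor=Q: ✗
sensor=X: ✓ → 8
sensor=D: ✓ → 86
sensor=R: ✗
sensor=U: ✓ → 59
sensor=L: ✗
sensor=W: ✓ → 21
sensor=G: ✗
sensor=T: ✗
sensor=H: ✓ → 86
sensor=V: ✗
temp_avg = (51 + 8 + 86 + 59 + 21 + 86) / 6 = 51.8333333333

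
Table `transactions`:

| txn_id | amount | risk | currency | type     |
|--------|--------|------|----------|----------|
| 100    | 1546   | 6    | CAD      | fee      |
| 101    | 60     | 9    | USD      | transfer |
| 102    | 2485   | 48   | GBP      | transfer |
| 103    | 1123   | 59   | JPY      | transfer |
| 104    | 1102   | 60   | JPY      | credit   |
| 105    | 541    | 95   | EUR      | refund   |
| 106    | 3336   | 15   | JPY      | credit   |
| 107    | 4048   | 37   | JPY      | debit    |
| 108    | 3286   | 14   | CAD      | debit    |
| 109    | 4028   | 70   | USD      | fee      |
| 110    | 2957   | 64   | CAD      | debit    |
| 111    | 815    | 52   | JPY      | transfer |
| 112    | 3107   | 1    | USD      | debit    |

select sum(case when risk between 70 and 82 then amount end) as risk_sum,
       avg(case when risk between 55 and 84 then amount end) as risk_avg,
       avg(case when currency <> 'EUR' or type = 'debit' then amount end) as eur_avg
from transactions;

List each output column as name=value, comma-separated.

[risk_sum: risk between 70 and 82]
txn_id=100: ✗
txn_id=101: ✗
txn_id=102: ✗
txn_id=103: ✗
txn_id=104: ✗
txn_id=105: ✗
txn_id=106: ✗
txn_id=107: ✗
txn_id=108: ✗
txn_id=109: ✓ → 4028
txn_id=110: ✗
txn_id=111: ✗
txn_id=112: ✗
risk_sum = 4028
—
[risk_avg: risk between 55 and 84]
txn_id=100: ✗
txn_id=101: ✗
txn_id=102: ✗
txn_id=103: ✓ → 1123
txn_id=104: ✓ → 1102
txn_id=105: ✗
txn_id=106: ✗
txn_id=107: ✗
txn_id=108: ✗
txn_id=109: ✓ → 4028
txn_id=110: ✓ → 2957
txn_id=111: ✗
txn_id=112: ✗
risk_avg = (1123 + 1102 + 4028 + 2957) / 4 = 2302.5
—
[eur_avg: currency <> 'EUR' or type = 'debit']
txn_id=100: ✓ → 1546
txn_id=101: ✓ → 60
txn_id=102: ✓ → 2485
txn_id=103: ✓ → 1123
txn_id=104: ✓ → 1102
txn_id=105: ✗
txn_id=106: ✓ → 3336
txn_id=107: ✓ → 4048
txn_id=108: ✓ → 3286
txn_id=109: ✓ → 4028
txn_id=110: ✓ → 2957
txn_id=111: ✓ → 815
txn_id=112: ✓ → 3107
eur_avg = (1546 + 60 + 2485 + 1123 + 1102 + 3336 + 4048 + 3286 + 4028 + 2957 + 815 + 3107) / 12 = 2324.4166666667

risk_sum=4028, risk_avg=2302.5, eur_avg=2324.4166666667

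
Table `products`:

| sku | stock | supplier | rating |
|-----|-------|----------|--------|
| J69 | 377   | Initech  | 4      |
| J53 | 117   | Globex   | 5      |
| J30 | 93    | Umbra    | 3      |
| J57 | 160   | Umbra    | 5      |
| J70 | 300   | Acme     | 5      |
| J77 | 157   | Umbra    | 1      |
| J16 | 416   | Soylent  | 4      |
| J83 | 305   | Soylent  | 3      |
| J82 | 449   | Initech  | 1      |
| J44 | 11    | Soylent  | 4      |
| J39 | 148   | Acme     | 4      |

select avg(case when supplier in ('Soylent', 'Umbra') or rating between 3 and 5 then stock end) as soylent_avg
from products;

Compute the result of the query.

sku=J69: ✓ → 377
sku=J53: ✓ → 117
sku=J30: ✓ → 93
sku=J57: ✓ → 160
sku=J70: ✓ → 300
sku=J77: ✓ → 157
sku=J16: ✓ → 416
sku=J83: ✓ → 305
sku=J82: ✗
sku=J44: ✓ → 11
sku=J39: ✓ → 148
soylent_avg = (377 + 117 + 93 + 160 + 300 + 157 + 416 + 305 + 11 + 148) / 10 = 208.4

208.4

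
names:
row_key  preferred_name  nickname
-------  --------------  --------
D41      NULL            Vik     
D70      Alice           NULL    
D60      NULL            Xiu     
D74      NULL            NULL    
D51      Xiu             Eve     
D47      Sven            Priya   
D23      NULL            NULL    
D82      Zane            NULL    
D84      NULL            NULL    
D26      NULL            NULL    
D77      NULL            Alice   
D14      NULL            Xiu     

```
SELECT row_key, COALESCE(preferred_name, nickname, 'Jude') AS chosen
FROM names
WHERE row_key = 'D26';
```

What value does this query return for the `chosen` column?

Jude

row_key = D26: preferred_name=NULL, nickname=NULL.
preferred_name=NULL, nickname=NULL, → literal Jude → Jude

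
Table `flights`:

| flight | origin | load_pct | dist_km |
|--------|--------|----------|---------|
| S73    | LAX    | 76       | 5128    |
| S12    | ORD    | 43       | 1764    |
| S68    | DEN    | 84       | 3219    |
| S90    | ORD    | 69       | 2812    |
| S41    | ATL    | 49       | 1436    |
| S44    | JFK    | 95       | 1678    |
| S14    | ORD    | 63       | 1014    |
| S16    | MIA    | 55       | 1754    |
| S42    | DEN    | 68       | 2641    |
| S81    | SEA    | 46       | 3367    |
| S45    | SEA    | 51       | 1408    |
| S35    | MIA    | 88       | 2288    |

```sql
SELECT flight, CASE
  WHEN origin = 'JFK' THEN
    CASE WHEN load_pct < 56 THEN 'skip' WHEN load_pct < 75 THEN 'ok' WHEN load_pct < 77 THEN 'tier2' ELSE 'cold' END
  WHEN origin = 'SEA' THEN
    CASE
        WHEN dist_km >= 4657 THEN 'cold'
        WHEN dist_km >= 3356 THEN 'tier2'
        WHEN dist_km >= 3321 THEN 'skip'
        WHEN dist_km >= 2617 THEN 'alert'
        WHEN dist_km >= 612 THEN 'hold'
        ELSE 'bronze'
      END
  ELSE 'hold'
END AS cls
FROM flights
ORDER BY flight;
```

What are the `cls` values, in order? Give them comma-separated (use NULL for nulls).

hold, hold, hold, hold, hold, hold, cold, hold, hold, hold, tier2, hold

flight=S12: origin='ORD' → outer ELSE → hold
flight=S14: origin='ORD' → outer ELSE → hold
flight=S16: origin='MIA' → outer ELSE → hold
flight=S35: origin='MIA' → outer ELSE → hold
flight=S41: origin='ATL' → outer ELSE → hold
flight=S42: origin='DEN' → outer ELSE → hold
flight=S44: origin='JFK' → inner[ELSE] → cold
flight=S45: origin='SEA' → inner[dist_km >= 612] → hold
flight=S68: origin='DEN' → outer ELSE → hold
flight=S73: origin='LAX' → outer ELSE → hold
flight=S81: origin='SEA' → inner[dist_km >= 3356] → tier2
flight=S90: origin='ORD' → outer ELSE → hold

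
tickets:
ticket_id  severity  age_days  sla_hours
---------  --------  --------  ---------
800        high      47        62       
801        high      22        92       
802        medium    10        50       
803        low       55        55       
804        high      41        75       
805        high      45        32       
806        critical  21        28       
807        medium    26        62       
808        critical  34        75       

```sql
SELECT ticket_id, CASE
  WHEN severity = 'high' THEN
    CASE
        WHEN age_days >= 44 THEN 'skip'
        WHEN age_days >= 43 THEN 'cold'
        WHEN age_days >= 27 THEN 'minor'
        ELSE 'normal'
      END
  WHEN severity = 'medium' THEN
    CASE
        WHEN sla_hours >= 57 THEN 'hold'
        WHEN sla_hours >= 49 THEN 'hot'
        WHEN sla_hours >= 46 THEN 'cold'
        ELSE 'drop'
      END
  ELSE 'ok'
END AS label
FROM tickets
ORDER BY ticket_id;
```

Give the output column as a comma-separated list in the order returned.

ticket_id=800: severity='high' → inner[age_days >= 44] → skip
ticket_id=801: severity='high' → inner[ELSE] → normal
ticket_id=802: severity='medium' → inner[sla_hours >= 49] → hot
ticket_id=803: severity='low' → outer ELSE → ok
ticket_id=804: severity='high' → inner[age_days >= 27] → minor
ticket_id=805: severity='high' → inner[age_days >= 44] → skip
ticket_id=806: severity='critical' → outer ELSE → ok
ticket_id=807: severity='medium' → inner[sla_hours >= 57] → hold
ticket_id=808: severity='critical' → outer ELSE → ok

skip, normal, hot, ok, minor, skip, ok, hold, ok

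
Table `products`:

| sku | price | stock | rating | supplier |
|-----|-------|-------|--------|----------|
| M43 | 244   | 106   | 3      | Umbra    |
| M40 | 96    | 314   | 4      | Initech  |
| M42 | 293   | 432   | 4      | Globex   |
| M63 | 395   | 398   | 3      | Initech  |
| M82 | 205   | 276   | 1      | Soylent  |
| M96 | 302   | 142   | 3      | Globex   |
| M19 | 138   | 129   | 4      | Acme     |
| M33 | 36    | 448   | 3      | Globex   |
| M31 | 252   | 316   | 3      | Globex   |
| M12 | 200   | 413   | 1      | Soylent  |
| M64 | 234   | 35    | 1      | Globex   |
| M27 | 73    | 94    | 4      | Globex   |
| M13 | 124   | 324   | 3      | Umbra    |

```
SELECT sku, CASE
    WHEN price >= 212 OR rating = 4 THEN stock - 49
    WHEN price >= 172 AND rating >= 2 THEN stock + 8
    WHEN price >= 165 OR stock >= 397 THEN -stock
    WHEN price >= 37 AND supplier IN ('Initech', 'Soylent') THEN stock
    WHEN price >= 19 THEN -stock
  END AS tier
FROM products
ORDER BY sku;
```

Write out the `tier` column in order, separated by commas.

-413, -324, 80, 45, 267, -448, 265, 383, 57, 349, -14, -276, 93

sku=M12: price >= 165 OR stock >= 397 → -413
sku=M13: price >= 19 → -324
sku=M19: price >= 212 OR rating = 4 → 80
sku=M27: price >= 212 OR rating = 4 → 45
sku=M31: price >= 212 OR rating = 4 → 267
sku=M33: price >= 165 OR stock >= 397 → -448
sku=M40: price >= 212 OR rating = 4 → 265
sku=M42: price >= 212 OR rating = 4 → 383
sku=M43: price >= 212 OR rating = 4 → 57
sku=M63: price >= 212 OR rating = 4 → 349
sku=M64: price >= 212 OR rating = 4 → -14
sku=M82: price >= 165 OR stock >= 397 → -276
sku=M96: price >= 212 OR rating = 4 → 93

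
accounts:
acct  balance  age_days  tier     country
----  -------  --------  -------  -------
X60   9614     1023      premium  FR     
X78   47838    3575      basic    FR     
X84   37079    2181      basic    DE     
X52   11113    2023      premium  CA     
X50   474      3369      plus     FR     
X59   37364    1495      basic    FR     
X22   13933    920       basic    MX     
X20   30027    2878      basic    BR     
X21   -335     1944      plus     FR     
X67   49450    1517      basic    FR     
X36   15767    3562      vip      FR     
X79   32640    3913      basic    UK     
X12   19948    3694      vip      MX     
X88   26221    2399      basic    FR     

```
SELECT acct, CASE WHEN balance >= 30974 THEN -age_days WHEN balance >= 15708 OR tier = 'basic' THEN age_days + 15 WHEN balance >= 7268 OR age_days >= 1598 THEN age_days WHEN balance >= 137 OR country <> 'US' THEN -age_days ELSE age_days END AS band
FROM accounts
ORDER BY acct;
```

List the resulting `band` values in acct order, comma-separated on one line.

acct=X12: balance >= 15708 OR tier = 'basic' → 3709
acct=X20: balance >= 15708 OR tier = 'basic' → 2893
acct=X21: balance >= 7268 OR age_days >= 1598 → 1944
acct=X22: balance >= 15708 OR tier = 'basic' → 935
acct=X36: balance >= 15708 OR tier = 'basic' → 3577
acct=X50: balance >= 7268 OR age_days >= 1598 → 3369
acct=X52: balance >= 7268 OR age_days >= 1598 → 2023
acct=X59: balance >= 30974 → -1495
acct=X60: balance >= 7268 OR age_days >= 1598 → 1023
acct=X67: balance >= 30974 → -1517
acct=X78: balance >= 30974 → -3575
acct=X79: balance >= 30974 → -3913
acct=X84: balance >= 30974 → -2181
acct=X88: balance >= 15708 OR tier = 'basic' → 2414

3709, 2893, 1944, 935, 3577, 3369, 2023, -1495, 1023, -1517, -3575, -3913, -2181, 2414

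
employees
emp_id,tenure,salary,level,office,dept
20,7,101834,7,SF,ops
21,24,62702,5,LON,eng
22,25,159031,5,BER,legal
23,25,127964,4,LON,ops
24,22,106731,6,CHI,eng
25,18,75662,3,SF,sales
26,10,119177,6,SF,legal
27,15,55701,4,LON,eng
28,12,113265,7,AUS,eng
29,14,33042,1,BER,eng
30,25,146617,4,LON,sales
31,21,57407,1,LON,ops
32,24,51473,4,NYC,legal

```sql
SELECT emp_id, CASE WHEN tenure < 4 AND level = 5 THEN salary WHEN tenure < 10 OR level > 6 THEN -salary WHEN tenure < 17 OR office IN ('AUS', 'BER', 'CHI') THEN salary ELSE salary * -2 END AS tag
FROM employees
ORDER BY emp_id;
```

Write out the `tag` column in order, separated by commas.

emp_id=20: tenure < 10 OR level > 6 → -101834
emp_id=21: ELSE → -125404
emp_id=22: tenure < 17 OR office IN ('AUS', 'BER', 'CHI') → 159031
emp_id=23: ELSE → -255928
emp_id=24: tenure < 17 OR office IN ('AUS', 'BER', 'CHI') → 106731
emp_id=25: ELSE → -151324
emp_id=26: tenure < 17 OR office IN ('AUS', 'BER', 'CHI') → 119177
emp_id=27: tenure < 17 OR office IN ('AUS', 'BER', 'CHI') → 55701
emp_id=28: tenure < 10 OR level > 6 → -113265
emp_id=29: tenure < 17 OR office IN ('AUS', 'BER', 'CHI') → 33042
emp_id=30: ELSE → -293234
emp_id=31: ELSE → -114814
emp_id=32: ELSE → -102946

-101834, -125404, 159031, -255928, 106731, -151324, 119177, 55701, -113265, 33042, -293234, -114814, -102946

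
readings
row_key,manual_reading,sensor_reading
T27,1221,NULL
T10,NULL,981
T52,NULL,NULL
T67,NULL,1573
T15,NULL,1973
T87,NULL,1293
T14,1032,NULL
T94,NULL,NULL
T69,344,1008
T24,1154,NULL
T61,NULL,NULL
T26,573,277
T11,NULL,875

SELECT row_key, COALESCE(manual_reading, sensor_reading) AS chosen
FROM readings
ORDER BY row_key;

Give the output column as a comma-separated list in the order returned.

row_key=T10: manual_reading=NULL, sensor_reading=981 → 981
row_key=T11: manual_reading=NULL, sensor_reading=875 → 875
row_key=T14: manual_reading=1032 → 1032
row_key=T15: manual_reading=NULL, sensor_reading=1973 → 1973
row_key=T24: manual_reading=1154 → 1154
row_key=T26: manual_reading=573 → 573
row_key=T27: manual_reading=1221 → 1221
row_key=T52: manual_reading=NULL, sensor_reading=NULL (all NULL) → NULL
row_key=T61: manual_reading=NULL, sensor_reading=NULL (all NULL) → NULL
row_key=T67: manual_reading=NULL, sensor_reading=1573 → 1573
row_key=T69: manual_reading=344 → 344
row_key=T87: manual_reading=NULL, sensor_reading=1293 → 1293
row_key=T94: manual_reading=NULL, sensor_reading=NULL (all NULL) → NULL

981, 875, 1032, 1973, 1154, 573, 1221, NULL, NULL, 1573, 344, 1293, NULL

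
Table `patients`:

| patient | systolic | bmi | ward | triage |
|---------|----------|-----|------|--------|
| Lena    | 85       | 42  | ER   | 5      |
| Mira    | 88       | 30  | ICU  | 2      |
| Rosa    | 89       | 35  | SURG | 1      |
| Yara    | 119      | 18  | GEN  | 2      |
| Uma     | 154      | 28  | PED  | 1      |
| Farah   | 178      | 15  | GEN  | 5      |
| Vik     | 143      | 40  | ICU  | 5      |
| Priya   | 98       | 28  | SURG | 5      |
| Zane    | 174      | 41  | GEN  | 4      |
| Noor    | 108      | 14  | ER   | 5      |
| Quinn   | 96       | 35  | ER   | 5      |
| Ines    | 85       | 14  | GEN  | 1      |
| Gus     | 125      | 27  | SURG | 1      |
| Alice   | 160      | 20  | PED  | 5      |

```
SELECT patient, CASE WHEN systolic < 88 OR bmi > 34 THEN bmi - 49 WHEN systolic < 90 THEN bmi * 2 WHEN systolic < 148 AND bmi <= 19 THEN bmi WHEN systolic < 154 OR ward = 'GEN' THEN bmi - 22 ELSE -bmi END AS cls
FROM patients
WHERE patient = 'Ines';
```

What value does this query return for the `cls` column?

-35

patient = Ines: systolic=85, bmi=14, ward=GEN, triage=1.
systolic < 88 OR bmi > 34 → true → -35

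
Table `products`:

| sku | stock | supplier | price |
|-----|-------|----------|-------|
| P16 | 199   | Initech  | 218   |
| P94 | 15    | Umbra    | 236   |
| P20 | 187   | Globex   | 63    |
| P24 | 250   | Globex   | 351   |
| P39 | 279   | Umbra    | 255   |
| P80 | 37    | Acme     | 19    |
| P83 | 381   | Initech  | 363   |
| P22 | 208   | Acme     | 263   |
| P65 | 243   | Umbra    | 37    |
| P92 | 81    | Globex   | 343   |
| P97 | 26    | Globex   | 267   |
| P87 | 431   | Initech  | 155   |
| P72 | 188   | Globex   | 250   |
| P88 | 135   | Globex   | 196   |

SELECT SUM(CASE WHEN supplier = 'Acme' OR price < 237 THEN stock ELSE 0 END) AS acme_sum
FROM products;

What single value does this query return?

1455

sku=P16: ✓ → 199
sku=P94: ✓ → 15
sku=P20: ✓ → 187
sku=P24: ✗
sku=P39: ✗
sku=P80: ✓ → 37
sku=P83: ✗
sku=P22: ✓ → 208
sku=P65: ✓ → 243
sku=P92: ✗
sku=P97: ✗
sku=P87: ✓ → 431
sku=P72: ✗
sku=P88: ✓ → 135
acme_sum = 199 + 15 + 187 + 37 + 208 + 243 + 431 + 135 = 1455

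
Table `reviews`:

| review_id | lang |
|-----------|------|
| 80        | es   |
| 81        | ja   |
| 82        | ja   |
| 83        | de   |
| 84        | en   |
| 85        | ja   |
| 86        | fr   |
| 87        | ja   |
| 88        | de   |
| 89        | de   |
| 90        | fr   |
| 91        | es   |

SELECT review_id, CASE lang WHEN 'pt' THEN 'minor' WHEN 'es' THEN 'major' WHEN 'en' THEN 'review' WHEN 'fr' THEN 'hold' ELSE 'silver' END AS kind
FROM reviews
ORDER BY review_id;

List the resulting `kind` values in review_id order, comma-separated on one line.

review_id=80: lang='es' → major
review_id=81: ELSE → silver
review_id=82: ELSE → silver
review_id=83: ELSE → silver
review_id=84: lang='en' → review
review_id=85: ELSE → silver
review_id=86: lang='fr' → hold
review_id=87: ELSE → silver
review_id=88: ELSE → silver
review_id=89: ELSE → silver
review_id=90: lang='fr' → hold
review_id=91: lang='es' → major

major, silver, silver, silver, review, silver, hold, silver, silver, silver, hold, major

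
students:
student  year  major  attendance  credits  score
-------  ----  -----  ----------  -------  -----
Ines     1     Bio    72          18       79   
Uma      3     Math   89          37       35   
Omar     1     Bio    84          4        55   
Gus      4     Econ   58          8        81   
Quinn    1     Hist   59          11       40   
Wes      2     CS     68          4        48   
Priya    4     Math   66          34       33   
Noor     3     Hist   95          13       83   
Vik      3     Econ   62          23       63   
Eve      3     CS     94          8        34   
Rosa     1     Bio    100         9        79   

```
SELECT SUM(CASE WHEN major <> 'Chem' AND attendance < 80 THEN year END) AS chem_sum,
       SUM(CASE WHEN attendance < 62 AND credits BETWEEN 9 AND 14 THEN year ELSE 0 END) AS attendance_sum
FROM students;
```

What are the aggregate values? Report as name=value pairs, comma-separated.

chem_sum=15, attendance_sum=1

[chem_sum: major <> 'Chem' AND attendance < 80]
student=Ines: ✓ → 1
student=Uma: ✗
student=Omar: ✗
student=Gus: ✓ → 4
student=Quinn: ✓ → 1
student=Wes: ✓ → 2
student=Priya: ✓ → 4
student=Noor: ✗
student=Vik: ✓ → 3
student=Eve: ✗
student=Rosa: ✗
chem_sum = 1 + 4 + 1 + 2 + 4 + 3 = 15
—
[attendance_sum: attendance < 62 AND credits BETWEEN 9 AND 14]
student=Ines: ✗
student=Uma: ✗
student=Omar: ✗
student=Gus: ✗
student=Quinn: ✓ → 1
student=Wes: ✗
student=Priya: ✗
student=Noor: ✗
student=Vik: ✗
student=Eve: ✗
student=Rosa: ✗
attendance_sum = 1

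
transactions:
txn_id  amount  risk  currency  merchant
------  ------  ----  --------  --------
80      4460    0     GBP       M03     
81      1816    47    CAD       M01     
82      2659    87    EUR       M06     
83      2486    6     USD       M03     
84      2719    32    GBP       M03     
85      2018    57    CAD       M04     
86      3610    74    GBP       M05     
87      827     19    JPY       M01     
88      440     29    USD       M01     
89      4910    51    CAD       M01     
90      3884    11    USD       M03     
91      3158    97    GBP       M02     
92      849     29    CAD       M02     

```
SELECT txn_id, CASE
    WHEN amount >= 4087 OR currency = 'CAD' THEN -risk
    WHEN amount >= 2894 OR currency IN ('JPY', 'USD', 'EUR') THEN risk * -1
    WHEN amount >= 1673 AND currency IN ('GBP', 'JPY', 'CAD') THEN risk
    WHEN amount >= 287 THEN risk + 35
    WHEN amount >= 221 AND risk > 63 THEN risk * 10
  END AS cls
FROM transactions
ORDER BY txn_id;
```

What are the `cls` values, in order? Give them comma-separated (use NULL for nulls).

0, -47, -87, -6, 32, -57, -74, -19, -29, -51, -11, -97, -29

txn_id=80: amount >= 4087 OR currency = 'CAD' → 0
txn_id=81: amount >= 4087 OR currency = 'CAD' → -47
txn_id=82: amount >= 2894 OR currency IN ('JPY', 'USD', 'EUR') → -87
txn_id=83: amount >= 2894 OR currency IN ('JPY', 'USD', 'EUR') → -6
txn_id=84: amount >= 1673 AND currency IN ('GBP', 'JPY', 'CAD') → 32
txn_id=85: amount >= 4087 OR currency = 'CAD' → -57
txn_id=86: amount >= 2894 OR currency IN ('JPY', 'USD', 'EUR') → -74
txn_id=87: amount >= 2894 OR currency IN ('JPY', 'USD', 'EUR') → -19
txn_id=88: amount >= 2894 OR currency IN ('JPY', 'USD', 'EUR') → -29
txn_id=89: amount >= 4087 OR currency = 'CAD' → -51
txn_id=90: amount >= 2894 OR currency IN ('JPY', 'USD', 'EUR') → -11
txn_id=91: amount >= 2894 OR currency IN ('JPY', 'USD', 'EUR') → -97
txn_id=92: amount >= 4087 OR currency = 'CAD' → -29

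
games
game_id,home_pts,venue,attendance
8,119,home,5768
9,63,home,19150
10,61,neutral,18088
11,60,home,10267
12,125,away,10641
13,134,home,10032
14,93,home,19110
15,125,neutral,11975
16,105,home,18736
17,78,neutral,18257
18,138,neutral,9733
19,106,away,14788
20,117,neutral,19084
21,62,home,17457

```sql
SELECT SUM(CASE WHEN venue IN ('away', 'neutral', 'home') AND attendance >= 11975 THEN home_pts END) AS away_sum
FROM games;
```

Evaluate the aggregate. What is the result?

810

game_id=8: ✗
game_id=9: ✓ → 63
game_id=10: ✓ → 61
game_id=11: ✗
game_id=12: ✗
game_id=13: ✗
game_id=14: ✓ → 93
game_id=15: ✓ → 125
game_id=16: ✓ → 105
game_id=17: ✓ → 78
game_id=18: ✗
game_id=19: ✓ → 106
game_id=20: ✓ → 117
game_id=21: ✓ → 62
away_sum = 63 + 61 + 93 + 125 + 105 + 78 + 106 + 117 + 62 = 810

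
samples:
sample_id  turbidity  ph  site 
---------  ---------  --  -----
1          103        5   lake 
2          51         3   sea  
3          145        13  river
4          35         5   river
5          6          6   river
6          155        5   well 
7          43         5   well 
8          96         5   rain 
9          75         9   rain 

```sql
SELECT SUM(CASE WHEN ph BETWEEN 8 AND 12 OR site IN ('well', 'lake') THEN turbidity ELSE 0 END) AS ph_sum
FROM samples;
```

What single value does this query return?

376

sample_id=1: ✓ → 103
sample_id=2: ✗
sample_id=3: ✗
sample_id=4: ✗
sample_id=5: ✗
sample_id=6: ✓ → 155
sample_id=7: ✓ → 43
sample_id=8: ✗
sample_id=9: ✓ → 75
ph_sum = 103 + 155 + 43 + 75 = 376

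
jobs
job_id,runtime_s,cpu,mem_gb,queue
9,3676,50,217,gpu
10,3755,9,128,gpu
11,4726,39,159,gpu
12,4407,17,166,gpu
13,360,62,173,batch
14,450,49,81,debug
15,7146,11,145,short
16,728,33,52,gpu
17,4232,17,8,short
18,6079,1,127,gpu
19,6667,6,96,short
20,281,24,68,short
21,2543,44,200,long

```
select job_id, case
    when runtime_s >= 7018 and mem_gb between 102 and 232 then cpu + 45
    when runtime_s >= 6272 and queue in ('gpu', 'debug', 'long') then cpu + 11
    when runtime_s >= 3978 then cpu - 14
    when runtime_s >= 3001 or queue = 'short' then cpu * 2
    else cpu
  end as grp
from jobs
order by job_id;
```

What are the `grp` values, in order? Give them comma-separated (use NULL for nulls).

job_id=9: runtime_s >= 3001 or queue = 'short' → 100
job_id=10: runtime_s >= 3001 or queue = 'short' → 18
job_id=11: runtime_s >= 3978 → 25
job_id=12: runtime_s >= 3978 → 3
job_id=13: ELSE → 62
job_id=14: ELSE → 49
job_id=15: runtime_s >= 7018 and mem_gb between 102 and 232 → 56
job_id=16: ELSE → 33
job_id=17: runtime_s >= 3978 → 3
job_id=18: runtime_s >= 3978 → -13
job_id=19: runtime_s >= 3978 → -8
job_id=20: runtime_s >= 3001 or queue = 'short' → 48
job_id=21: ELSE → 44

100, 18, 25, 3, 62, 49, 56, 33, 3, -13, -8, 48, 44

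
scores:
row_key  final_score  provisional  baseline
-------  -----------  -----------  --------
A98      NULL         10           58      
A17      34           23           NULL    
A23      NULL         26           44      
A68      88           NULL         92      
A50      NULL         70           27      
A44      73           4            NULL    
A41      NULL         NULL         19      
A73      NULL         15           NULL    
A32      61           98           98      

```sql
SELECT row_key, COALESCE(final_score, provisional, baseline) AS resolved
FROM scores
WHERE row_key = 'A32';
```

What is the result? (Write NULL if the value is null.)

row_key = A32: final_score=61, provisional=98, baseline=98.
final_score=61 → 61

61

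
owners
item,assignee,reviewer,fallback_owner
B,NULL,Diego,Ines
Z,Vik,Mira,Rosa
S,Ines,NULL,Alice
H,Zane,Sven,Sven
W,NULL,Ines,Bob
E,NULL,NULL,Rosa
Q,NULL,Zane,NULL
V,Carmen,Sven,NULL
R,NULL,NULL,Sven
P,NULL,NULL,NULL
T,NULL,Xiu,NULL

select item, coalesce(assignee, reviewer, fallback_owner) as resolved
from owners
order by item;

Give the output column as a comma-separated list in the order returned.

Diego, Rosa, Zane, NULL, Zane, Sven, Ines, Xiu, Carmen, Ines, Vik

item=B: assignee=NULL, reviewer=Diego → Diego
item=E: assignee=NULL, reviewer=NULL, fallback_owner=Rosa → Rosa
item=H: assignee=Zane → Zane
item=P: assignee=NULL, reviewer=NULL, fallback_owner=NULL (all NULL) → NULL
item=Q: assignee=NULL, reviewer=Zane → Zane
item=R: assignee=NULL, reviewer=NULL, fallback_owner=Sven → Sven
item=S: assignee=Ines → Ines
item=T: assignee=NULL, reviewer=Xiu → Xiu
item=V: assignee=Carmen → Carmen
item=W: assignee=NULL, reviewer=Ines → Ines
item=Z: assignee=Vik → Vik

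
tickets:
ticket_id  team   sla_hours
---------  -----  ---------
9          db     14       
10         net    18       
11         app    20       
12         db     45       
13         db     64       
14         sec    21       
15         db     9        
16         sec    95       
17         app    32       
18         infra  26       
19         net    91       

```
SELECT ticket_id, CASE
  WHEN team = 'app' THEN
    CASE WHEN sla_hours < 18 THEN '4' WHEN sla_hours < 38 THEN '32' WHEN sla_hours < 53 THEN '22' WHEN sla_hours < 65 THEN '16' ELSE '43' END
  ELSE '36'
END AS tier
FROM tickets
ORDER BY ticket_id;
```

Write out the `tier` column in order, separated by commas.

36, 36, 32, 36, 36, 36, 36, 36, 32, 36, 36

ticket_id=9: team='db' → outer ELSE → 36
ticket_id=10: team='net' → outer ELSE → 36
ticket_id=11: team='app' → inner[sla_hours < 38] → 32
ticket_id=12: team='db' → outer ELSE → 36
ticket_id=13: team='db' → outer ELSE → 36
ticket_id=14: team='sec' → outer ELSE → 36
ticket_id=15: team='db' → outer ELSE → 36
ticket_id=16: team='sec' → outer ELSE → 36
ticket_id=17: team='app' → inner[sla_hours < 38] → 32
ticket_id=18: team='infra' → outer ELSE → 36
ticket_id=19: team='net' → outer ELSE → 36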